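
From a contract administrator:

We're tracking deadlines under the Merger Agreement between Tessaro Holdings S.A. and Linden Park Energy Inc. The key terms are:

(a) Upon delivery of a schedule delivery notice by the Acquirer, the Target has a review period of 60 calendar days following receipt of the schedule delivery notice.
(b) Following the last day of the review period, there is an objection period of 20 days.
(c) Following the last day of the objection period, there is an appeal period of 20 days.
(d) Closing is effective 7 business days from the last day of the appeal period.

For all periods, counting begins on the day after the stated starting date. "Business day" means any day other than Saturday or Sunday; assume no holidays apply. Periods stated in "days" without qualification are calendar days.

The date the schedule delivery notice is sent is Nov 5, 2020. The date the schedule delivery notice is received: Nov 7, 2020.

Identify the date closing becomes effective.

Feb 24, 2021

Adding 60 calendar days to Nov 7, 2020 gives Jan 6, 2021, which is the last day of the review period.
The last day of the objection period: Jan 6, 2021 + 20 days = Jan 26, 2021.
Adding 20 calendar days to Jan 26, 2021 gives Feb 15, 2021, which is the last day of the appeal period.
The date closing becomes effective: counting 7 business days from Monday, Feb 15, 2021 (Feb 16, Feb 17, Feb 18, Feb 19, Feb 22, Feb 23, Feb 24, skipping weekends) reaches Wednesday, Feb 24, 2021.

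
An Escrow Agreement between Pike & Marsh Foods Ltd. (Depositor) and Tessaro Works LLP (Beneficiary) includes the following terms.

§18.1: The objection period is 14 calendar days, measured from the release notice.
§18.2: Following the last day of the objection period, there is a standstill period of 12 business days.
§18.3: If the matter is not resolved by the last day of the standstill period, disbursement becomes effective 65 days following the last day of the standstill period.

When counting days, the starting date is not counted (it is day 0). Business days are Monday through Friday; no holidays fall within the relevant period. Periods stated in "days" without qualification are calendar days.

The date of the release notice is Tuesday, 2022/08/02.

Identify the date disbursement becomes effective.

Adding 14 calendar days to 2022/08/02 gives 2022/08/16, which is the last day of the objection period.
From Tuesday, 2022/08/16, 12 business days (Aug 17, Aug 18, Aug 19, Aug 22, …, Aug 30, Aug 31, Sep 1, skipping weekends) brings us to Thursday, 2022/09/01, which is the last day of the standstill period.
Adding 65 calendar days to 2022/09/01 gives 2022/11/05, which is the date disbursement becomes effective.

2022/11/05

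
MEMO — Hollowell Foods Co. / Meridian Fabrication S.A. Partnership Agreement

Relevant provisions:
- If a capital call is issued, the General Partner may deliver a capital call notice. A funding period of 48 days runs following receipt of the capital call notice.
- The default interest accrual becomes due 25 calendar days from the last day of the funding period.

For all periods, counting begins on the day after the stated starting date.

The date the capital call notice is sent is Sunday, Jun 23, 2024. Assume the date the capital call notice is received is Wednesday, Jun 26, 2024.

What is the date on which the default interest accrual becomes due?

Adding 48 calendar days to Jun 26, 2024 gives Aug 13, 2024, which is the last day of the funding period.
The date on which the default interest accrual becomes due: 25 calendar days after Aug 13, 2024 is Sep 7, 2024.

Sep 7, 2024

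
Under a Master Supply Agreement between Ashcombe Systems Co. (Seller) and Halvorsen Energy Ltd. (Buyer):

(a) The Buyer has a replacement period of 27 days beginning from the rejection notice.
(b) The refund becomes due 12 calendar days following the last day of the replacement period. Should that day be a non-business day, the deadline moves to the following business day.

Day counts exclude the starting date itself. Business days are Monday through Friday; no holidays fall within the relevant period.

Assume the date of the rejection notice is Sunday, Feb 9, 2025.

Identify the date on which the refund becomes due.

Adding 27 calendar days to Feb 9, 2025 gives Mar 8, 2025, which is the last day of the replacement period.
The date on which the refund becomes due: Mar 8, 2025 + 12 days = Mar 20, 2025. Mar 20, 2025 is a Thursday, so no roll-forward applies.

Mar 20, 2025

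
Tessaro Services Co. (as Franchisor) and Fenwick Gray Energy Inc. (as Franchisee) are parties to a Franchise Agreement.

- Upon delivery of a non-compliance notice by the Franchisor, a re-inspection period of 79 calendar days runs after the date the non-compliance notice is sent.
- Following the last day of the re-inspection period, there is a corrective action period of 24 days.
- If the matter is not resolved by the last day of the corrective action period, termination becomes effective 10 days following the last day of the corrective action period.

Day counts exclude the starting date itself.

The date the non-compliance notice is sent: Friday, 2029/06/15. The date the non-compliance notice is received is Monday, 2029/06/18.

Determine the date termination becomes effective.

2029/10/06

The last day of the re-inspection period: 79 calendar days after 2029/06/15 is 2029/09/02.
Adding 24 calendar days to 2029/09/02 gives 2029/09/26, which is the last day of the corrective action period.
The date termination becomes effective: 10 calendar days after 2029/09/26 is 2029/10/06.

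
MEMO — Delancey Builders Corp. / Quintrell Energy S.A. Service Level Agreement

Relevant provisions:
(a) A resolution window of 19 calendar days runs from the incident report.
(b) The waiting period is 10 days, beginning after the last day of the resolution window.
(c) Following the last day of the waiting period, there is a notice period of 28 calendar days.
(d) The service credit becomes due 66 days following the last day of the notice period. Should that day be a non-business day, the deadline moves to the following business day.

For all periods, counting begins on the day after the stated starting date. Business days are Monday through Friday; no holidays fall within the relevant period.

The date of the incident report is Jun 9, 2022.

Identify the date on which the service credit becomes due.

Adding 19 calendar days to Jun 9, 2022 gives Jun 28, 2022, which is the last day of the resolution window.
Adding 10 calendar days to Jun 28, 2022 gives Jul 8, 2022, which is the last day of the waiting period.
Adding 28 calendar days to Jul 8, 2022 gives Aug 5, 2022, which is the last day of the notice period.
The date on which the service credit becomes due: Aug 5, 2022 + 66 days = Oct 10, 2022. Oct 10, 2022 is a Monday, so no roll-forward applies.

Oct 10, 2022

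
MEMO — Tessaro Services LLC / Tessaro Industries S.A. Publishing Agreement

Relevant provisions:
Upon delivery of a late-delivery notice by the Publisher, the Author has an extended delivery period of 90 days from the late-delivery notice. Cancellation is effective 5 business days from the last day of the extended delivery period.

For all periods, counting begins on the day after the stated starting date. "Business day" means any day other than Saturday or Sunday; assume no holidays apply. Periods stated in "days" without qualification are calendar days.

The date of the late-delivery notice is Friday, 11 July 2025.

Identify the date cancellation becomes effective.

Adding 90 calendar days to 11 July 2025 gives 9 October 2025, which is the last day of the extended delivery period.
From Thursday, 9 October 2025, 5 business days (Oct 10, Oct 13, Oct 14, Oct 15, Oct 16, skipping weekends) brings us to Thursday, 16 October 2025, which is the date cancellation becomes effective.

16 October 2025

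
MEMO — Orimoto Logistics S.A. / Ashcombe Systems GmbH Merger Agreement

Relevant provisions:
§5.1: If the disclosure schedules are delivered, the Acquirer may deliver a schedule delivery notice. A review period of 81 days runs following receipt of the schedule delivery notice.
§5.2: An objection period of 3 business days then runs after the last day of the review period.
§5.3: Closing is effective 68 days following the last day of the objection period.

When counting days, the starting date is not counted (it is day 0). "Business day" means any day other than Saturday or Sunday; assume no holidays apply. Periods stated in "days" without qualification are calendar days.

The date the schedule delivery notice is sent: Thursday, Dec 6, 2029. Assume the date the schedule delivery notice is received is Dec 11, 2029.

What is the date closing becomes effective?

May 13, 2030

Adding 81 calendar days to Dec 11, 2029 gives Mar 2, 2030, which is the last day of the review period.
From Saturday, Mar 2, 2030, 3 business days (Mar 4, Mar 5, Mar 6, skipping weekends) brings us to Wednesday, Mar 6, 2030, which is the last day of the objection period.
Adding 68 calendar days to Mar 6, 2030 gives May 13, 2030, which is the date closing becomes effective.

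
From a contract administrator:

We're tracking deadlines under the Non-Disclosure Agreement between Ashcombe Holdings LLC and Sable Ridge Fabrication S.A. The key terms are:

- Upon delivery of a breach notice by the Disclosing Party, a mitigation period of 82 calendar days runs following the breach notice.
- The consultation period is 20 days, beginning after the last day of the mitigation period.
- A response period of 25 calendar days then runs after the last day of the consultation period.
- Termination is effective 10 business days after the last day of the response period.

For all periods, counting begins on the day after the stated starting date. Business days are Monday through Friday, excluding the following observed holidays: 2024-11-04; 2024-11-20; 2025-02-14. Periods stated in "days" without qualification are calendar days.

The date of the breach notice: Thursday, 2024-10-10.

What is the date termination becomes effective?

2025-02-28

The last day of the mitigation period: 82 calendar days after 2024-10-10 is 2024-12-31.
The last day of the consultation period: 2024-12-31 + 20 days = 2025-01-20.
Adding 25 calendar days to 2025-01-20 gives 2025-02-14, which is the last day of the response period.
The date termination becomes effective: counting 10 business days from Friday, 2025-02-14 (Feb 17, Feb 18, Feb 19, Feb 20, Feb 21, Feb 24, Feb 25, Feb 26, Feb 27, Feb 28, skipping weekends) reaches Friday, 2025-02-28.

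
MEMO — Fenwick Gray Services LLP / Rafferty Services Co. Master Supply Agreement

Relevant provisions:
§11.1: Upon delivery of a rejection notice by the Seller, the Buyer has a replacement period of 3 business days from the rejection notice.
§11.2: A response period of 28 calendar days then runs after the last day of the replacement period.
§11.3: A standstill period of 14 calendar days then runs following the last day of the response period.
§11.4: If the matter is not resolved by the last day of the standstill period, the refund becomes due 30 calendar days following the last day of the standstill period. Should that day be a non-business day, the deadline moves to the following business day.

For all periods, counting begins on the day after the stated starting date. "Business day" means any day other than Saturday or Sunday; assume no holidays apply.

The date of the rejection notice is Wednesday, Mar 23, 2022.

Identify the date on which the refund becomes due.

Jun 8, 2022

From Wednesday, Mar 23, 2022, 3 business days (Mar 24, Mar 25, Mar 28, skipping weekends) brings us to Monday, Mar 28, 2022, which is the last day of the replacement period.
Adding 28 calendar days to Mar 28, 2022 gives Apr 25, 2022, which is the last day of the response period.
The last day of the standstill period: 14 calendar days after Apr 25, 2022 is May 9, 2022.
The date on which the refund becomes due: 30 calendar days after May 9, 2022 is Jun 8, 2022. Jun 8, 2022 is a Wednesday, so no roll-forward applies.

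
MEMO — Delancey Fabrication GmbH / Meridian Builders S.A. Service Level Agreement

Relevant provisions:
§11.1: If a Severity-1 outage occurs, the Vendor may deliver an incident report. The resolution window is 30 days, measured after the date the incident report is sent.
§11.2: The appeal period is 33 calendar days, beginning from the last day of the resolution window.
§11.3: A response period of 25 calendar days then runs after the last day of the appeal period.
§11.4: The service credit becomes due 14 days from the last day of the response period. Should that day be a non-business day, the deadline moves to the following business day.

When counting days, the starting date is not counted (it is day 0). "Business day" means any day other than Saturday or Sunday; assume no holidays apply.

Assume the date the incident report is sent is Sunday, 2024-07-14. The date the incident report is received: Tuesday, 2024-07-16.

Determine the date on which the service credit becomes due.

2024-10-24

The last day of the resolution window: 30 calendar days after 2024-07-14 is 2024-08-13.
The last day of the appeal period: 33 calendar days after 2024-08-13 is 2024-09-15.
The last day of the response period: 2024-09-15 + 25 days = 2024-10-10.
The date on which the service credit becomes due: 14 calendar days after 2024-10-10 is 2024-10-24. 2024-10-24 is a Thursday, so no roll-forward applies.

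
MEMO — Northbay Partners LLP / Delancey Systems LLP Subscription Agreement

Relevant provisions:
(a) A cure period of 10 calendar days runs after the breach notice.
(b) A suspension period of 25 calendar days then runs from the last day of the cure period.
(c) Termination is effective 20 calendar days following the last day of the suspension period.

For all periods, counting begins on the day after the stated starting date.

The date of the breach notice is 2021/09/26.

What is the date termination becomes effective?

2021/11/20

The last day of the cure period: 10 calendar days after 2021/09/26 is 2021/10/06.
Adding 25 calendar days to 2021/10/06 gives 2021/10/31, which is the last day of the suspension period.
The date termination becomes effective: 2021/10/31 + 20 days = 2021/11/20.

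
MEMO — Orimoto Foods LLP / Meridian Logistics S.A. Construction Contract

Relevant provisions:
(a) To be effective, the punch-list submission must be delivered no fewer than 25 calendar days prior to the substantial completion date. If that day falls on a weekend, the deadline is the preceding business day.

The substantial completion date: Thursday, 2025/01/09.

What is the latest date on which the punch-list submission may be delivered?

Counting back 25 calendar days from 2025/01/09 gives 2024/12/15. That is a Sunday, so the deadline moves back to Friday, 2024/12/13.

2024/12/13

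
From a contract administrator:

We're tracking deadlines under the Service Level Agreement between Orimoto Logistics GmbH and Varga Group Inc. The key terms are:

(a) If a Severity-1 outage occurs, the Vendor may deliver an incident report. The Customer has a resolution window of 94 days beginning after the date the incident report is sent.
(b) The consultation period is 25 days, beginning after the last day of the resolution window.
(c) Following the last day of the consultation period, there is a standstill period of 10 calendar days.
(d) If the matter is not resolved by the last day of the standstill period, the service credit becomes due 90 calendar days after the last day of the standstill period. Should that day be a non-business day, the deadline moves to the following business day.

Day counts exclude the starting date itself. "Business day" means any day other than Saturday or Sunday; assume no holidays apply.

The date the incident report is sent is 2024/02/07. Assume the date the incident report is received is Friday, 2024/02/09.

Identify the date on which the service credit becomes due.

2024/09/13

Adding 94 calendar days to 2024/02/07 gives 2024/05/11, which is the last day of the resolution window.
The last day of the consultation period: 25 calendar days after 2024/05/11 is 2024/06/05.
Adding 10 calendar days to 2024/06/05 gives 2024/06/15, which is the last day of the standstill period.
Adding 90 calendar days to 2024/06/15 gives 2024/09/13, which is the date on which the service credit becomes due. 2024/09/13 is a Friday, so no roll-forward applies.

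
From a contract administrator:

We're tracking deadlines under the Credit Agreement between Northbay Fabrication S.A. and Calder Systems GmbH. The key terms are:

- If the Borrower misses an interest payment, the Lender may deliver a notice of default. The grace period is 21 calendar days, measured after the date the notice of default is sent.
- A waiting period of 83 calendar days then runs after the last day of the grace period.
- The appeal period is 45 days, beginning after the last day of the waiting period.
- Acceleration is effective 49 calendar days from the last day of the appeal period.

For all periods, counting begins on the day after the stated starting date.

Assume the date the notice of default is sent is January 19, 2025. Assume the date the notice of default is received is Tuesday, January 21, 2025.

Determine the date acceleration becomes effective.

The last day of the grace period: January 19, 2025 + 21 days = February 9, 2025.
The last day of the waiting period: 83 calendar days after February 9, 2025 is May 3, 2025.
Adding 45 calendar days to May 3, 2025 gives June 17, 2025, which is the last day of the appeal period.
Adding 49 calendar days to June 17, 2025 gives August 5, 2025, which is the date acceleration becomes effective.

August 5, 2025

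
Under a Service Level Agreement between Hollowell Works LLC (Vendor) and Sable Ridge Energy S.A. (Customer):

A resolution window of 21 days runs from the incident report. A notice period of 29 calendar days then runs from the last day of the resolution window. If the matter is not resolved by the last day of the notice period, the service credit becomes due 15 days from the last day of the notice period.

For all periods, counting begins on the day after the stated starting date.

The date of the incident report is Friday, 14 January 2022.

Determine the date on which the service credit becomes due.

20 March 2022

The last day of the resolution window: 14 January 2022 + 21 days = 4 February 2022.
The last day of the notice period: 4 February 2022 + 29 days = 5 March 2022.
The date on which the service credit becomes due: 15 calendar days after 5 March 2022 is 20 March 2022.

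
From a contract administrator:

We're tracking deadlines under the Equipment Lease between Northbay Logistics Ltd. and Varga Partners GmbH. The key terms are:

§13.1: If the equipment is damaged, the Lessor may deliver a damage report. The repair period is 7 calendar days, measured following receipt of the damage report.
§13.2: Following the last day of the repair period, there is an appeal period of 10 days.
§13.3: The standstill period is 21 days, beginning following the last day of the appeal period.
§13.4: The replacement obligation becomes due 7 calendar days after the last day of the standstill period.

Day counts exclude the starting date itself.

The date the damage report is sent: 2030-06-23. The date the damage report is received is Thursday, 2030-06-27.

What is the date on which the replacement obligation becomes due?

2030-08-11

Adding 7 calendar days to 2030-06-27 gives 2030-07-04, which is the last day of the repair period.
The last day of the appeal period: 2030-07-04 + 10 days = 2030-07-14.
The last day of the standstill period: 2030-07-14 + 21 days = 2030-08-04.
The date on which the replacement obligation becomes due: 2030-08-04 + 7 days = 2030-08-11.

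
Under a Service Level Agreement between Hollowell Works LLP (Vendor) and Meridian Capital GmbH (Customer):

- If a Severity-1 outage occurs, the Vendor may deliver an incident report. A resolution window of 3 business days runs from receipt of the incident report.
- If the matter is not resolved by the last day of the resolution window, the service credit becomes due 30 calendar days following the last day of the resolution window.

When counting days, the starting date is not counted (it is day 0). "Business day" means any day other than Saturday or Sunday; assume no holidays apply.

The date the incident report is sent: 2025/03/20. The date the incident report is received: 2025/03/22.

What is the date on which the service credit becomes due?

From Saturday, 2025/03/22, 3 business days (Mar 24, Mar 25, Mar 26, skipping weekends) brings us to Wednesday, 2025/03/26, which is the last day of the resolution window.
The date on which the service credit becomes due: 30 calendar days after 2025/03/26 is 2025/04/25.

2025/04/25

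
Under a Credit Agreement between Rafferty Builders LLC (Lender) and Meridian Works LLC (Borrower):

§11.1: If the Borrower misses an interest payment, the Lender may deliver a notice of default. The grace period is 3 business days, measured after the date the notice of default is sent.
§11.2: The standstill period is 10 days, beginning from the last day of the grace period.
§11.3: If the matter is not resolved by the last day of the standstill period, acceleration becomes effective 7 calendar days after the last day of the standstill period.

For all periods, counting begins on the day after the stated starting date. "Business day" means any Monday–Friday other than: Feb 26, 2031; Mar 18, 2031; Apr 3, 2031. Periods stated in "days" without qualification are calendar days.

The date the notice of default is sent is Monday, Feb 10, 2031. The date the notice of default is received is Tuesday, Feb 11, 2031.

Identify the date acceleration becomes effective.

The last day of the grace period: 3 business days after Monday, Feb 10, 2031, skipping weekends — Feb 11, Feb 12, Feb 13 — lands on Thursday, Feb 13, 2031.
The last day of the standstill period: Feb 13, 2031 + 10 days = Feb 23, 2031.
The date acceleration becomes effective: 7 calendar days after Feb 23, 2031 is Mar 2, 2031.

Mar 2, 2031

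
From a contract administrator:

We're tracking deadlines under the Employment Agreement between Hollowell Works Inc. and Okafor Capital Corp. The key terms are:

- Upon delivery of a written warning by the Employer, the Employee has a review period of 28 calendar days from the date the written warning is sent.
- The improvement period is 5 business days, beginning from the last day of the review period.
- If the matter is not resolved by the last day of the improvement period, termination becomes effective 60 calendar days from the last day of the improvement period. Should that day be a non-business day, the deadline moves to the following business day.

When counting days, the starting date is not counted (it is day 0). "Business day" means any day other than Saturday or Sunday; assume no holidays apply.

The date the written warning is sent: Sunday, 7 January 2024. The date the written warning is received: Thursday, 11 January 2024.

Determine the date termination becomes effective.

The last day of the review period: 28 calendar days after 7 January 2024 is 4 February 2024.
From Sunday, 4 February 2024, 5 business days (Feb 5, Feb 6, Feb 7, Feb 8, Feb 9, skipping weekends) brings us to Friday, 9 February 2024, which is the last day of the improvement period.
The date termination becomes effective: 9 February 2024 + 60 days = 9 April 2024. 9 April 2024 is a Tuesday, so no roll-forward applies.

9 April 2024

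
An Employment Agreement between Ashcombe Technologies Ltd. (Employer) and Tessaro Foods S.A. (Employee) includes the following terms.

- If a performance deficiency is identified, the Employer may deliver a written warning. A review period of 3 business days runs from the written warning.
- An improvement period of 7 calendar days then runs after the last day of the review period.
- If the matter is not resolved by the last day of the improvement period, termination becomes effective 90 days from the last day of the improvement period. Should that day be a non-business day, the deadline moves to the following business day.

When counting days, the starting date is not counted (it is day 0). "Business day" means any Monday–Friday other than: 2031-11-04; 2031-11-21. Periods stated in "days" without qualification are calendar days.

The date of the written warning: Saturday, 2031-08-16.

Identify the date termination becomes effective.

2031-11-25

The last day of the review period: 3 business days after Saturday, 2031-08-16, skipping weekends — Aug 18, Aug 19, Aug 20 — lands on Wednesday, 2031-08-20.
The last day of the improvement period: 7 calendar days after 2031-08-20 is 2031-08-27.
Adding 90 calendar days to 2031-08-27 gives 2031-11-25, which is the date termination becomes effective. 2031-11-25 is a Tuesday and is not a listed holiday, so no roll-forward applies.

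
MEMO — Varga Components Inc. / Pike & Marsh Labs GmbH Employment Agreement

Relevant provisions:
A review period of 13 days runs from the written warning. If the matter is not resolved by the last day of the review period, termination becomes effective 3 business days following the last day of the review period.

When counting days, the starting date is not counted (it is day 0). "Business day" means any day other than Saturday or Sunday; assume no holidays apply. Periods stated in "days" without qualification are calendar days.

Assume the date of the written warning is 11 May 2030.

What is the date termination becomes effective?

The last day of the review period: 11 May 2030 + 13 days = 24 May 2030.
The date termination becomes effective: counting 3 business days from Friday, 24 May 2030 (May 27, May 28, May 29, skipping weekends) reaches Wednesday, 29 May 2030.

29 May 2030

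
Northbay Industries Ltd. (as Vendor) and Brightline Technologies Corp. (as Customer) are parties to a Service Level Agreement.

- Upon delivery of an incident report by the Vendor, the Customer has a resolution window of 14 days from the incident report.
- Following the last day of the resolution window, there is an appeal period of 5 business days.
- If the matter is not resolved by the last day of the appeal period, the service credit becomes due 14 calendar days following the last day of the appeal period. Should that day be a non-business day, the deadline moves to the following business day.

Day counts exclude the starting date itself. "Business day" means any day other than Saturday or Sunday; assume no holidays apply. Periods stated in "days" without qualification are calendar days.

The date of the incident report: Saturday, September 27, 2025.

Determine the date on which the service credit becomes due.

The last day of the resolution window: September 27, 2025 + 14 days = October 11, 2025.
The last day of the appeal period: counting 5 business days from Saturday, October 11, 2025 (Oct 13, Oct 14, Oct 15, Oct 16, Oct 17, skipping weekends) reaches Friday, October 17, 2025.
The date on which the service credit becomes due: 14 calendar days after October 17, 2025 is October 31, 2025. October 31, 2025 is a Friday, so no roll-forward applies.

October 31, 2025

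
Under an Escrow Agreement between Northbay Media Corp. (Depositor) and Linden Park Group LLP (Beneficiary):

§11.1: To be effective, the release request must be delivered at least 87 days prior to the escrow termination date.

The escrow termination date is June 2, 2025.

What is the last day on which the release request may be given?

Counting back 87 calendar days from June 2, 2025 gives March 7, 2025.

March 7, 2025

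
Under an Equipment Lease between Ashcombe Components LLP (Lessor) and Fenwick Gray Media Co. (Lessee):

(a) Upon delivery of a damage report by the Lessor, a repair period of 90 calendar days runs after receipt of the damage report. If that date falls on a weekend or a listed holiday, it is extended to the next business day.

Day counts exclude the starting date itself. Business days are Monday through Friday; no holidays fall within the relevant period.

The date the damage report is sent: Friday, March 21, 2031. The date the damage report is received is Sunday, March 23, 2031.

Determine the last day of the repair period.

June 23, 2031

The last day of the repair period: March 23, 2031 + 90 days = June 21, 2031. That falls on a Saturday, so it rolls to the next business day, Monday, June 23, 2031.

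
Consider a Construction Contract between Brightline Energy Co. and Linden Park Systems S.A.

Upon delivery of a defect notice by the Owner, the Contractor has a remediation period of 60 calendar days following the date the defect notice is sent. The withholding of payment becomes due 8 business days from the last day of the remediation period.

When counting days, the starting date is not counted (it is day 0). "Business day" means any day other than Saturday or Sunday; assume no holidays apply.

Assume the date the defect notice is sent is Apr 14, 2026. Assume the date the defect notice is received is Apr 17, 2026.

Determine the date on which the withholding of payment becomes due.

Adding 60 calendar days to Apr 14, 2026 gives Jun 13, 2026, which is the last day of the remediation period.
The date on which the withholding of payment becomes due: 8 business days after Saturday, Jun 13, 2026, skipping weekends — Jun 15, Jun 16, Jun 17, Jun 18, Jun 19, Jun 22, Jun 23, Jun 24 — lands on Wednesday, Jun 24, 2026.

Jun 24, 2026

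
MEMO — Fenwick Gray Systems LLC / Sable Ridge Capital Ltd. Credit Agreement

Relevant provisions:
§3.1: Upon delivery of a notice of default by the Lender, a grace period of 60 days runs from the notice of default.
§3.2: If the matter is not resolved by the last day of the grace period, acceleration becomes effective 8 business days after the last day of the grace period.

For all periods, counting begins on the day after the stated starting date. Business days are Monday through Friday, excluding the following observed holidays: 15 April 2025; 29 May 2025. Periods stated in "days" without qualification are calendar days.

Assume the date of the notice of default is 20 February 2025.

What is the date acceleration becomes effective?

The last day of the grace period: 20 February 2025 + 60 days = 21 April 2025.
From Monday, 21 April 2025, 8 business days (Apr 22, Apr 23, Apr 24, Apr 25, Apr 28, Apr 29, Apr 30, May 1, skipping weekends) brings us to Thursday, 1 May 2025, which is the date acceleration becomes effective.

1 May 2025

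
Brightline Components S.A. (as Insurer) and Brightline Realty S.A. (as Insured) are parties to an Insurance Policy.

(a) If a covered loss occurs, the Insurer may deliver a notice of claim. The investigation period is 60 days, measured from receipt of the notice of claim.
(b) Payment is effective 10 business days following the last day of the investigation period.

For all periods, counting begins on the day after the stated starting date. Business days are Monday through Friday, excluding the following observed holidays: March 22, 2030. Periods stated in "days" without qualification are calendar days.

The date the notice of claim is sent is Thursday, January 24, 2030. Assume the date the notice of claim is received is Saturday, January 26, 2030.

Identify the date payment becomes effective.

Adding 60 calendar days to January 26, 2030 gives March 27, 2030, which is the last day of the investigation period.
From Wednesday, March 27, 2030, 10 business days (Mar 28, Mar 29, Apr 1, Apr 2, Apr 3, Apr 4, Apr 5, Apr 8, Apr 9, Apr 10, skipping weekends) brings us to Wednesday, April 10, 2030, which is the date payment becomes effective.

April 10, 2030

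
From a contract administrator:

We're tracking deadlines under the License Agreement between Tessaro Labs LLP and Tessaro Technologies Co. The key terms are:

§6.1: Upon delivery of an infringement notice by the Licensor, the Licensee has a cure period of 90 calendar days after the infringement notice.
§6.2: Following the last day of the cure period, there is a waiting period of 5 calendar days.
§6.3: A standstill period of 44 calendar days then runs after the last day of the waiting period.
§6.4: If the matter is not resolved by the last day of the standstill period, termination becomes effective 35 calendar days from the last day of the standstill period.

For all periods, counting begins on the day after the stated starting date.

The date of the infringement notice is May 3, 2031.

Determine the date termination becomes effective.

Oct 24, 2031

The last day of the cure period: May 3, 2031 + 90 days = Aug 1, 2031.
Adding 5 calendar days to Aug 1, 2031 gives Aug 6, 2031, which is the last day of the waiting period.
The last day of the standstill period: 44 calendar days after Aug 6, 2031 is Sep 19, 2031.
The date termination becomes effective: Sep 19, 2031 + 35 days = Oct 24, 2031.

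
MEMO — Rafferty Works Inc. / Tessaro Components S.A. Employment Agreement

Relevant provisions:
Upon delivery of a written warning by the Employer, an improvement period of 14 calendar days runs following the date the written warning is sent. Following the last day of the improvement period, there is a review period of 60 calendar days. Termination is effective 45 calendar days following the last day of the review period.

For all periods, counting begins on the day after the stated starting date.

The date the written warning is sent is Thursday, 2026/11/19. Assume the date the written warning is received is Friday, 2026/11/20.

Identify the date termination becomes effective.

Adding 14 calendar days to 2026/11/19 gives 2026/12/03, which is the last day of the improvement period.
The last day of the review period: 2026/12/03 + 60 days = 2027/02/01.
Adding 45 calendar days to 2027/02/01 gives 2027/03/18, which is the date termination becomes effective.

2027/03/18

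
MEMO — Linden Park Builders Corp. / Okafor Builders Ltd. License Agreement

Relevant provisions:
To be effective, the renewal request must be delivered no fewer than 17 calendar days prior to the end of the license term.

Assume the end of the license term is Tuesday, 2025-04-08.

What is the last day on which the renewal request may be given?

2025-03-22

Counting back 17 calendar days from 2025-04-08 gives 2025-03-22.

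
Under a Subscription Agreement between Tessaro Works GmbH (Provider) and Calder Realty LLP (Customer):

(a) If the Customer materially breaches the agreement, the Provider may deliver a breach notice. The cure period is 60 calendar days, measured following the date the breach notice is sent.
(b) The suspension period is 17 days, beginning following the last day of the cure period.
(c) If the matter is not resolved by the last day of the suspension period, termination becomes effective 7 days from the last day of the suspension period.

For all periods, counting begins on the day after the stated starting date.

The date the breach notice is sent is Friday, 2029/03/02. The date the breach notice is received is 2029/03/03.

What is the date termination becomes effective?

2029/05/25

The last day of the cure period: 60 calendar days after 2029/03/02 is 2029/05/01.
Adding 17 calendar days to 2029/05/01 gives 2029/05/18, which is the last day of the suspension period.
The date termination becomes effective: 2029/05/18 + 7 days = 2029/05/25.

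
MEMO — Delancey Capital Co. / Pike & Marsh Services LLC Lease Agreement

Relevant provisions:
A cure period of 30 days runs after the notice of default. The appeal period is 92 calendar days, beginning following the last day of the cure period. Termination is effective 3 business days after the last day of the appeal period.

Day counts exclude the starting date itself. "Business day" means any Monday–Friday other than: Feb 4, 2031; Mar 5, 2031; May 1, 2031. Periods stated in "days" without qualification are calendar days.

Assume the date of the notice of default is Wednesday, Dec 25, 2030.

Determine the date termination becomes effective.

The last day of the cure period: 30 calendar days after Dec 25, 2030 is Jan 24, 2031.
The last day of the appeal period: Jan 24, 2031 + 92 days = Apr 26, 2031.
The date termination becomes effective: 3 business days after Saturday, Apr 26, 2031, skipping weekends — Apr 28, Apr 29, Apr 30 — lands on Wednesday, Apr 30, 2031.

Apr 30, 2031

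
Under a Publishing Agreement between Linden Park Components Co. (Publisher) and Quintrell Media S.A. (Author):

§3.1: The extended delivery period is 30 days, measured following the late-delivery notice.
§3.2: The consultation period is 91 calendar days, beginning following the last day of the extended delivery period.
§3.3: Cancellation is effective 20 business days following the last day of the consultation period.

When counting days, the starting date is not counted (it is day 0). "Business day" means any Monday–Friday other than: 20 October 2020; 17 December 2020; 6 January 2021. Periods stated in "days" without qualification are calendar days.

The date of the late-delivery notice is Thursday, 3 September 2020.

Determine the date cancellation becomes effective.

The last day of the extended delivery period: 30 calendar days after 3 September 2020 is 3 October 2020.
Adding 91 calendar days to 3 October 2020 gives 2 January 2021, which is the last day of the consultation period.
The date cancellation becomes effective: 20 business days after Saturday, 2 January 2021, skipping weekends and the listed holiday on Jan 6 — Jan 4, Jan 5, Jan 7, Jan 8, …, Jan 28, Jan 29, Feb 1 — lands on Monday, 1 February 2021.

1 February 2021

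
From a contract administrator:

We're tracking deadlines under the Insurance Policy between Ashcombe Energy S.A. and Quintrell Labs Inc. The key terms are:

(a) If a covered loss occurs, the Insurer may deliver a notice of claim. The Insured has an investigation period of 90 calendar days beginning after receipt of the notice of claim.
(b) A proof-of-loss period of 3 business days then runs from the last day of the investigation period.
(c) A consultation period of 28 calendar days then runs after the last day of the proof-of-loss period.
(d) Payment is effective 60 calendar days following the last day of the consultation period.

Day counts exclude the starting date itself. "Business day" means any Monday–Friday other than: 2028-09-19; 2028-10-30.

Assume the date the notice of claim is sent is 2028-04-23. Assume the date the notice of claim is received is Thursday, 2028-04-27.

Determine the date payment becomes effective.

2028-10-27

The last day of the investigation period: 90 calendar days after 2028-04-27 is 2028-07-26.
The last day of the proof-of-loss period: 3 business days after Wednesday, 2028-07-26, skipping weekends — Jul 27, Jul 28, Jul 31 — lands on Monday, 2028-07-31.
Adding 28 calendar days to 2028-07-31 gives 2028-08-28, which is the last day of the consultation period.
The date payment becomes effective: 2028-08-28 + 60 days = 2028-10-27.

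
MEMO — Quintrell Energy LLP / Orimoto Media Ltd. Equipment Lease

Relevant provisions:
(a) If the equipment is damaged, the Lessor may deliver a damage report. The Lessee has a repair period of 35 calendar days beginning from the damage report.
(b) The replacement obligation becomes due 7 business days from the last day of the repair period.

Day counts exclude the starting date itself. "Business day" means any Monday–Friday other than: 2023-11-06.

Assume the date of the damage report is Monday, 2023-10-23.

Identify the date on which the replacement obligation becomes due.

The last day of the repair period: 35 calendar days after 2023-10-23 is 2023-11-27.
The date on which the replacement obligation becomes due: 7 business days after Monday, 2023-11-27, skipping weekends — Nov 28, Nov 29, Nov 30, Dec 1, Dec 4, Dec 5, Dec 6 — lands on Wednesday, 2023-12-06.

2023-12-06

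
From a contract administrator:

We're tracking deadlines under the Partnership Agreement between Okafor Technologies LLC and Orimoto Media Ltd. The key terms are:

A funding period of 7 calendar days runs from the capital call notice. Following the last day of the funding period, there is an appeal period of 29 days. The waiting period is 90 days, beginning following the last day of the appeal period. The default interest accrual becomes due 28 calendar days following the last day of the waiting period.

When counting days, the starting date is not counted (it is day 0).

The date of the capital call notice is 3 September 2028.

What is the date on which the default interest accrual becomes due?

The last day of the funding period: 3 September 2028 + 7 days = 10 September 2028.
The last day of the appeal period: 29 calendar days after 10 September 2028 is 9 October 2028.
The last day of the waiting period: 90 calendar days after 9 October 2028 is 7 January 2029.
The date on which the default interest accrual becomes due: 7 January 2029 + 28 days = 4 February 2029.

4 February 2029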